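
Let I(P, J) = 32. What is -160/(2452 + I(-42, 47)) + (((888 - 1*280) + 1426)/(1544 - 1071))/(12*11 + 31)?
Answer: -1820846/47878479 ≈ -0.038031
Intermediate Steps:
-160/(2452 + I(-42, 47)) + (((888 - 1*280) + 1426)/(1544 - 1071))/(12*11 + 31) = -160/(2452 + 32) + (((888 - 1*280) + 1426)/(1544 - 1071))/(12*11 + 31) = -160/2484 + (((888 - 280) + 1426)/473)/(132 + 31) = -160*1/2484 + ((608 + 1426)*(1/473))/163 = -40/621 + (2034*(1/473))*(1/163) = -40/621 + (2034/473)*(1/163) = -40/621 + 2034/77099 = -1820846/47878479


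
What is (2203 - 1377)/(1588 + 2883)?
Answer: 826/4471 ≈ 0.18475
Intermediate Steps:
(2203 - 1377)/(1588 + 2883) = 826/4471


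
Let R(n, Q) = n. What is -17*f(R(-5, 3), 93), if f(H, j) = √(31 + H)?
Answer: -17*√26 ≈ -86.683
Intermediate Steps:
-17*f(R(-5, 3), 93) = -17*√(31 - 5) = -17*√26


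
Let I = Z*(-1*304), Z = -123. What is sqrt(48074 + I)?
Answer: sqrt(85466) ≈ 292.35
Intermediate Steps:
I = 37392 (I = -(-123)*304 = -123*(-304) = 37392)
sqrt(48074 + I) = sqrt(48074 + 37392) = sqrt(85466)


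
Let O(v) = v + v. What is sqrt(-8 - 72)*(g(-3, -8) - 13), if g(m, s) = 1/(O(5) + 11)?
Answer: -1088*I*sqrt(5)/21 ≈ -115.85*I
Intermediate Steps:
O(v) = 2*v
g(m, s) = 1/21 (g(m, s) = 1/(2*5 + 11) = 1/(10 + 11) = 1/21)
sqrt(-8 - 72)*(g(-3, -8) - 13) = sqrt(-8 - 72)*(1/21 - 13) = sqrt(-80)*(-272/21) = (4*I*sqrt(5))*(-272/21) = -1088*I*sqrt(5)/21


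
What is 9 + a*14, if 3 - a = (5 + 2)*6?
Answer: -537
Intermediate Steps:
a = -39 (a = 3 - (5 + 2)*6 = 3 - 7*6 = 3 - 1*42 = 3 - 42 = -39)
9 + a*14 = 9 - 39*14 = 9 - 546 = -537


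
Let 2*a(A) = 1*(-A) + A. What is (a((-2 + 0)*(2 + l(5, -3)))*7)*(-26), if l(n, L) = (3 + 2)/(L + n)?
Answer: 0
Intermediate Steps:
l(n, L) = 5/(L + n)
a(A) = 0 (a(A) = (1*(-A) + A)/2 = (-A + A)/2 = (½)*0 = 0)
(a((-2 + 0)*(2 + l(5, -3)))*7)*(-26) = (0*7)*(-26) = 0*(-26) = 0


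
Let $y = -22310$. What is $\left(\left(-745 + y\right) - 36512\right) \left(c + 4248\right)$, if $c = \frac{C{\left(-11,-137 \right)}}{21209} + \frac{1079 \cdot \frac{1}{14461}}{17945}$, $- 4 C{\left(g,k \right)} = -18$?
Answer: $- \frac{2785365774334872721669}{11007583195610} \approx -2.5304 \cdot 10^{8}$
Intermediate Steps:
$C{\left(g,k \right)} = \frac{9}{2}$ ($C{\left(g,k \right)} = \left(- \frac{1}{4}\right) \left(-18\right) = \frac{9}{2}$)
$c = \frac{2381292827}{11007583195610}$ ($c = \frac{9}{2 \cdot 21209} + \frac{1079 \cdot \frac{1}{14461}}{17945} = \frac{9}{2} \cdot \frac{1}{21209} + 1079 \cdot \frac{1}{14461} \cdot \frac{1}{17945} = \frac{9}{42418} + \frac{1079}{14461} \cdot \frac{1}{17945} = \frac{9}{42418} + \frac{1079}{259502645} = \frac{2381292827}{11007583195610} \approx 0.00021633$)
$\left(\left(-745 + y\right) - 36512\right) \left(c + 4248\right) = \left(\left(-745 - 22310\right) - 36512\right) \left(\frac{2381292827}{11007583195610} + 4248\right) = \left(-23055 - 36512\right) \frac{46760215796244107}{11007583195610} = \left(-59567\right) \frac{46760215796244107}{11007583195610} = - \frac{2785365774334872721669}{11007583195610}$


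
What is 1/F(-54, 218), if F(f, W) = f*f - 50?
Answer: 1/2866 ≈ 0.00034892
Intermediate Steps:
F(f, W) = -50 + f² (F(f, W) = f² - 50 = -50 + f²)
1/F(-54, 218) = 1/(-50 + (-54)²) = 1/(-50 + 2916) = 1/2866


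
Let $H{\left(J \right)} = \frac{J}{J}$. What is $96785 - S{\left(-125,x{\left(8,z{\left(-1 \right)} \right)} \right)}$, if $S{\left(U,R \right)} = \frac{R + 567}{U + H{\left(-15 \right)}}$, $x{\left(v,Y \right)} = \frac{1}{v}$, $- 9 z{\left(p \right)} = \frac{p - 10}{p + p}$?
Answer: $\frac{96015257}{992} \approx 96790.0$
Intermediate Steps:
$H{\left(J \right)} = 1$
$z{\left(p \right)} = - \frac{-10 + p}{18 p}$ ($z{\left(p \right)} = - \frac{\left(p - 10\right) \frac{1}{p + p}}{9} = - \frac{\left(p - 10\right) \frac{1}{2 p}}{9} = - \frac{\left(-10 + p\right) \frac{1}{2 p}}{9} = - \frac{\frac{1}{2} \frac{1}{p} \left(-10 + p\right)}{9} = - \frac{-10 + p}{18 p}$)
$S{\left(U,R \right)} = \frac{567 + R}{1 + U}$ ($S{\left(U,R \right)} = \frac{R + 567}{U + 1} = \frac{567 + R}{1 + U}$)
$96785 - S{\left(-125,x{\left(8,z{\left(-1 \right)} \right)} \right)} = 96785 - \frac{567 + \frac{1}{8}}{1 - 125} = 96785 - \frac{567 + \frac{1}{8}}{-124} = 96785 - \left(- \frac{1}{124}\right) \frac{4537}{8} = 96785 - - \frac{4537}{992} = 96785 + \frac{4537}{992} = \frac{96015257}{992}$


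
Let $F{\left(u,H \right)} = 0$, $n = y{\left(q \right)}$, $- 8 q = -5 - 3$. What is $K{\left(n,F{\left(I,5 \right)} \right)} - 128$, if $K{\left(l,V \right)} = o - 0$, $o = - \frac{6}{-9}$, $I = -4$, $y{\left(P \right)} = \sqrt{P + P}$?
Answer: $- \frac{382}{3} \approx -127.33$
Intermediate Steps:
$q = 1$ ($q = - \frac{-5 - 3}{8} = \left(- \frac{1}{8}\right) \left(-8\right) = 1$)
$y{\left(P \right)} = \sqrt{2} \sqrt{P}$ ($y{\left(P \right)} = \sqrt{2 P} = \sqrt{2} \sqrt{P}$)
$n = \sqrt{2}$ ($n = \sqrt{2} \sqrt{1} = \sqrt{2} \cdot 1 = \sqrt{2} \approx 1.4142$)
$o = \frac{2}{3}$ ($o = \left(-6\right) \left(- \frac{1}{9}\right) = \frac{2}{3} \approx 0.66667$)
$K{\left(l,V \right)} = \frac{2}{3}$ ($K{\left(l,V \right)} = \frac{2}{3} - 0 = \frac{2}{3} + 0 = \frac{2}{3}$)
$K{\left(n,F{\left(I,5 \right)} \right)} - 128 = \frac{2}{3} - 128 = - \frac{382}{3}$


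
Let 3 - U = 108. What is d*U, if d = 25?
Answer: -2625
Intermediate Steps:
U = -105 (U = 3 - 1*108 = 3 - 108 = -105)
d*U = 25*(-105) = -2625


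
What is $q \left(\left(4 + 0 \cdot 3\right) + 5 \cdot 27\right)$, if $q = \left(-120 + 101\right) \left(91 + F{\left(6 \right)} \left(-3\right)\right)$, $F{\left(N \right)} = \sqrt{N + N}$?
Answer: $-240331 + 15846 \sqrt{3} \approx -2.1289 \cdot 10^{5}$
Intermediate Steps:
$F{\left(N \right)} = \sqrt{2} \sqrt{N}$ ($F{\left(N \right)} = \sqrt{2 N} = \sqrt{2} \sqrt{N}$)
$q = -1729 + 114 \sqrt{3}$ ($q = \left(-120 + 101\right) \left(91 + \sqrt{2} \sqrt{6} \left(-3\right)\right) = - 19 \left(91 + 2 \sqrt{3} \left(-3\right)\right) = - 19 \left(91 - 6 \sqrt{3}\right) = -1729 + 114 \sqrt{3} \approx -1531.5$)
$q \left(\left(4 + 0 \cdot 3\right) + 5 \cdot 27\right) = \left(-1729 + 114 \sqrt{3}\right) \left(\left(4 + 0 \cdot 3\right) + 5 \cdot 27\right) = \left(-1729 + 114 \sqrt{3}\right) \left(\left(4 + 0\right) + 135\right) = \left(-1729 + 114 \sqrt{3}\right) \left(4 + 135\right) = \left(-1729 + 114 \sqrt{3}\right) 139 = -240331 + 15846 \sqrt{3}$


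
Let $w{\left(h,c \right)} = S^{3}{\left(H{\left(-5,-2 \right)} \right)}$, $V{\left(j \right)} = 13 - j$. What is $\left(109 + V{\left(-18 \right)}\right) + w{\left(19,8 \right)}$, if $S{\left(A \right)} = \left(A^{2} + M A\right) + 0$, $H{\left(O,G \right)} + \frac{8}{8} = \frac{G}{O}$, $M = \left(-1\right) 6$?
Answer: $\frac{3157799}{15625} \approx 202.1$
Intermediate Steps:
$M = -6$
$H{\left(O,G \right)} = -1 + \frac{G}{O}$
$S{\left(A \right)} = A^{2} - 6 A$ ($S{\left(A \right)} = \left(A^{2} - 6 A\right) + 0 = A^{2} - 6 A$)
$w{\left(h,c \right)} = \frac{970299}{15625}$ ($w{\left(h,c \right)} = \left(\frac{-2 - -5}{-5} \left(-6 + \frac{-2 - -5}{-5}\right)\right)^{3} = \left(- \frac{-2 + 5}{5} \left(-6 - \frac{-2 + 5}{5}\right)\right)^{3} = \left(\left(- \frac{1}{5}\right) 3 \left(-6 - \frac{3}{5}\right)\right)^{3} = \left(- \frac{3 \left(-6 - \frac{3}{5}\right)}{5}\right)^{3} = \left(\left(- \frac{3}{5}\right) \left(- \frac{33}{5}\right)\right)^{3} = \left(\frac{99}{25}\right)^{3} = \frac{970299}{15625}$)
$\left(109 + V{\left(-18 \right)}\right) + w{\left(19,8 \right)} = \left(109 + \left(13 - -18\right)\right) + \frac{970299}{15625} = \left(109 + \left(13 + 18\right)\right) + \frac{970299}{15625} = \left(109 + 31\right) + \frac{970299}{15625} = 140 + \frac{970299}{15625} = \frac{3157799}{15625}$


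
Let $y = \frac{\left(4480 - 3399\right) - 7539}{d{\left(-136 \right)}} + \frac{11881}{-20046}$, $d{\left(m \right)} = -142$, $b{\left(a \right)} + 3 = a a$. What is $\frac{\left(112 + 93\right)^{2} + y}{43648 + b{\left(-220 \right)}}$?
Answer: $\frac{59876638633}{131004518970} \approx 0.45706$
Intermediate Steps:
$b{\left(a \right)} = -3 + a^{2}$ ($b{\left(a \right)} = -3 + a a = -3 + a^{2}$)
$y = \frac{63884983}{1423266}$ ($y = \frac{\left(4480 - 3399\right) - 7539}{-142} + \frac{11881}{-20046} = \left(1081 - 7539\right) \left(- \frac{1}{142}\right) + 11881 \left(- \frac{1}{20046}\right) = \left(-6458\right) \left(- \frac{1}{142}\right) - \frac{11881}{20046} = \frac{3229}{71} - \frac{11881}{20046} = \frac{63884983}{1423266} \approx 44.886$)
$\frac{\left(112 + 93\right)^{2} + y}{43648 + b{\left(-220 \right)}} = \frac{\left(112 + 93\right)^{2} + \frac{63884983}{1423266}}{43648 - \left(3 - \left(-220\right)^{2}\right)} = \frac{205^{2} + \frac{63884983}{1423266}}{43648 + \left(-3 + 48400\right)} = \frac{42025 + \frac{63884983}{1423266}}{43648 + 48397} = \frac{59876638633}{1423266 \cdot 92045} = \frac{59876638633}{1423266} \cdot \frac{1}{92045} = \frac{59876638633}{131004518970}$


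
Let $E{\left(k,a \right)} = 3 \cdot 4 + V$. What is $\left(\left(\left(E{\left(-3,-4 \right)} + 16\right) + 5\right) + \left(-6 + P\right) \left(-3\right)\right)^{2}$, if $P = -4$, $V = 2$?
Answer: $4225$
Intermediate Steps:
$E{\left(k,a \right)} = 14$ ($E{\left(k,a \right)} = 3 \cdot 4 + 2 = 12 + 2 = 14$)
$\left(\left(\left(E{\left(-3,-4 \right)} + 16\right) + 5\right) + \left(-6 + P\right) \left(-3\right)\right)^{2} = \left(\left(\left(14 + 16\right) + 5\right) + \left(-6 - 4\right) \left(-3\right)\right)^{2} = \left(\left(30 + 5\right) - -30\right)^{2} = \left(35 + 30\right)^{2} = 65^{2} = 4225$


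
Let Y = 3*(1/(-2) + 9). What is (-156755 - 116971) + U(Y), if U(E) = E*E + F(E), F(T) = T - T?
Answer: -1092303/4 ≈ -2.7308e+5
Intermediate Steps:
F(T) = 0
Y = 51/2 (Y = 3*(-½ + 9) = 3*(17/2) = 51/2 ≈ 25.500)
U(E) = E² (U(E) = E*E + 0 = E² + 0 = E²)
(-156755 - 116971) + U(Y) = (-156755 - 116971) + (51/2)² = -273726 + 2601/4 = -1092303/4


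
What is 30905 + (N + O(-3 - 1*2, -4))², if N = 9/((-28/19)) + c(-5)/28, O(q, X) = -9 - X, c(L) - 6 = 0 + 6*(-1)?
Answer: 24326241/784 ≈ 31028.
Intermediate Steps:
c(L) = 0 (c(L) = 6 + (0 + 6*(-1)) = 6 + (0 - 6) = 6 - 6 = 0)
N = -171/28 (N = 9/((-28/19)) + 0/28 = 9/((-28*1/19)) + 0*(1/28) = 9/(-28/19) + 0 = 9*(-19/28) + 0 = -171/28 + 0 = -171/28 ≈ -6.1071)
30905 + (N + O(-3 - 1*2, -4))² = 30905 + (-171/28 + (-9 - 1*(-4)))² = 30905 + (-171/28 + (-9 + 4))² = 30905 + (-171/28 - 5)² = 30905 + (-311/28)² = 30905 + 96721/784 = 24326241/784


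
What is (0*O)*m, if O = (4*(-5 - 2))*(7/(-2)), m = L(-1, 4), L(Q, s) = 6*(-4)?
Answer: 0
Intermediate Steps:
L(Q, s) = -24
m = -24
O = 98 (O = (4*(-7))*(7*(-½)) = -28*(-7/2) = 98)
(0*O)*m = (0*98)*(-24) = 0*(-24) = 0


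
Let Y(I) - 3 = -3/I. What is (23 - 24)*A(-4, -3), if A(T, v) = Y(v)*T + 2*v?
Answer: 22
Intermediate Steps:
Y(I) = 3 - 3/I
A(T, v) = 2*v + T*(3 - 3/v) (A(T, v) = (3 - 3/v)*T + 2*v = T*(3 - 3/v) + 2*v = 2*v + T*(3 - 3/v))
(23 - 24)*A(-4, -3) = (23 - 24)*(2*(-3) + 3*(-4) - 3*(-4)/(-3)) = -(-6 - 12 - 3*(-4)*(-⅓)) = -(-6 - 12 - 4) = -1*(-22) = 22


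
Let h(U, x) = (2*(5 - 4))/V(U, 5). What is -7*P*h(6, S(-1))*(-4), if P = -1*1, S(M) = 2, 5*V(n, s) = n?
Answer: -140/3 ≈ -46.667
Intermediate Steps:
V(n, s) = n/5
h(U, x) = 10/U (h(U, x) = (2*(5 - 4))/((U/5)) = (2*1)*(5/U) = 2*(5/U) = 10/U)
P = -1
-7*P*h(6, S(-1))*(-4) = -(-7)*10/6*(-4) = -(-7)*10*(⅙)*(-4) = -(-7)*5/3*(-4) = -7*(-5/3)*(-4) = (35/3)*(-4) = -140/3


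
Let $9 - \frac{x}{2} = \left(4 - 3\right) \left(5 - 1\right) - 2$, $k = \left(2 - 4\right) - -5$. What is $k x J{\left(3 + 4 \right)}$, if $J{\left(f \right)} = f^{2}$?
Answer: $2058$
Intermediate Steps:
$k = 3$ ($k = -2 + 5 = 3$)
$x = 14$ ($x = 18 - 2 \left(\left(4 - 3\right) \left(5 - 1\right) - 2\right) = 18 - 2 \left(1 \cdot 4 - 2\right) = 18 - 2 \left(4 - 2\right) = 18 - 4 = 14$)
$k x J{\left(3 + 4 \right)} = 3 \cdot 14 \left(3 + 4\right)^{2} = 42 \cdot 7^{2} = 42 \cdot 49 = 2058$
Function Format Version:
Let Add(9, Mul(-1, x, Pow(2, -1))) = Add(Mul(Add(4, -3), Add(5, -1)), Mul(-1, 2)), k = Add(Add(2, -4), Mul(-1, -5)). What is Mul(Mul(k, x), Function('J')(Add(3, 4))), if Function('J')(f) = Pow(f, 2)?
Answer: 2058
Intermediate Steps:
k = 3 (k = Add(-2, 5) = 3)
x = 14 (x = Add(18, Mul(-2, Add(Mul(Add(4, -3), Add(5, -1)), Mul(-1, 2)))) = Add(18, Mul(-2, Add(Mul(1, 4), -2))) = Add(18, Mul(-2, Add(4, -2))) = Add(18, Mul(-2, 2)) = Add(18, -4) = 14)
Mul(Mul(k, x), Function('J')(Add(3, 4))) = Mul(Mul(3, 14), Pow(Add(3, 4), 2)) = Mul(42, Pow(7, 2)) = Mul(42, 49) = 2058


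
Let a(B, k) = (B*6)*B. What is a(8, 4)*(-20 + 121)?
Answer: 38784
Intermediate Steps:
a(B, k) = 6*B**2 (a(B, k) = (6*B)*B = 6*B**2)
a(8, 4)*(-20 + 121) = (6*8**2)*(-20 + 121) = (6*64)*101 = 384*101 = 38784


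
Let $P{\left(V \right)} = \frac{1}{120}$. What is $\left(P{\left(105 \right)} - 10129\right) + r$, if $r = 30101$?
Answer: $\frac{2396641}{120} \approx 19972.0$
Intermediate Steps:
$P{\left(V \right)} = \frac{1}{120}$
$\left(P{\left(105 \right)} - 10129\right) + r = \left(\frac{1}{120} - 10129\right) + 30101 = - \frac{1215479}{120} + 30101 = \frac{2396641}{120}$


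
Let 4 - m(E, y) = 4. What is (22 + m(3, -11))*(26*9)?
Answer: 5148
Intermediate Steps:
m(E, y) = 0 (m(E, y) = 4 - 1*4 = 4 - 4 = 0)
(22 + m(3, -11))*(26*9) = (22 + 0)*(26*9) = 22*234 = 5148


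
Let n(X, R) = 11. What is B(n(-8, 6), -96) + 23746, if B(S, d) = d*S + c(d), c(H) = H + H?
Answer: 22498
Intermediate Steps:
c(H) = 2*H
B(S, d) = 2*d + S*d (B(S, d) = d*S + 2*d = S*d + 2*d = 2*d + S*d)
B(n(-8, 6), -96) + 23746 = -96*(2 + 11) + 23746 = -96*13 + 23746 = -1248 + 23746 = 22498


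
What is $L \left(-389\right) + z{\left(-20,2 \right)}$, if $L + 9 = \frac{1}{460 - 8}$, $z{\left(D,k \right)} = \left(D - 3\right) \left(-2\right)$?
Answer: $\frac{1602855}{452} \approx 3546.1$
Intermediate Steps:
$z{\left(D,k \right)} = 6 - 2 D$ ($z{\left(D,k \right)} = \left(-3 + D\right) \left(-2\right) = 6 - 2 D$)
$L = - \frac{4067}{452}$ ($L = -9 + \frac{1}{460 - 8} = -9 + \frac{1}{452} = - \frac{4067}{452} \approx -8.9978$)
$L \left(-389\right) + z{\left(-20,2 \right)} = \left(- \frac{4067}{452}\right) \left(-389\right) + \left(6 - -40\right) = \frac{1582063}{452} + \left(6 + 40\right) = \frac{1582063}{452} + 46 = \frac{1602855}{452}$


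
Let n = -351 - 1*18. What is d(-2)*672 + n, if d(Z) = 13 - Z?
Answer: 9711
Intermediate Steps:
n = -369 (n = -351 - 18 = -369)
d(-2)*672 + n = (13 - 1*(-2))*672 - 369 = (13 + 2)*672 - 369 = 15*672 - 369 = 10080 - 369 = 9711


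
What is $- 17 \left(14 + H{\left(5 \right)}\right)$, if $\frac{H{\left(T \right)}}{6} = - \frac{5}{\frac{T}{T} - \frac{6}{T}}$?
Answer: $-2788$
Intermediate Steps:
$H{\left(T \right)} = - \frac{30}{1 - \frac{6}{T}}$ ($H{\left(T \right)} = 6 \left(- \frac{5}{\frac{T}{T} - \frac{6}{T}}\right) = 6 \left(- \frac{5}{1 - \frac{6}{T}}\right) = - \frac{30}{1 - \frac{6}{T}}$)
$- 17 \left(14 + H{\left(5 \right)}\right) = - 17 \left(14 - \frac{150}{-6 + 5}\right) = - 17 \left(14 - \frac{150}{-1}\right) = - 17 \left(14 - 150 \left(-1\right)\right) = - 17 \left(14 + 150\right) = \left(-17\right) 164 = -2788$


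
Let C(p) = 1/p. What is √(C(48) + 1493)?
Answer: √214995/12 ≈ 38.640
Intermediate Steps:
√(C(48) + 1493) = √(1/48 + 1493) = √(71665/48) = √214995/12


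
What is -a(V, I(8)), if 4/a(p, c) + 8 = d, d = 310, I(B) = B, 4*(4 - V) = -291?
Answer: -2/151 ≈ -0.013245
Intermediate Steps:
V = 307/4 (V = 4 - 1/4*(-291) = 4 + 291/4 = 307/4 ≈ 76.750)
a(p, c) = 2/151 (a(p, c) = 4/(-8 + 310) = 4/302 = 4*(1/302) = 2/151)
-a(V, I(8)) = -1*2/151 = -2/151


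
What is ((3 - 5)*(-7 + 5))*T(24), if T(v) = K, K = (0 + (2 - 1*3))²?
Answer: 4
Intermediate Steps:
K = 1 (K = (0 + (2 - 3))² = (0 - 1)² = (-1)² = 1)
T(v) = 1
((3 - 5)*(-7 + 5))*T(24) = ((3 - 5)*(-7 + 5))*1 = -2*(-2)*1 = 4*1 = 4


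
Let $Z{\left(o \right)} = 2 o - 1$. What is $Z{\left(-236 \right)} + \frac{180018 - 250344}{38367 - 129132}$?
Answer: $- \frac{4762391}{10085} \approx -472.23$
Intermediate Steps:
$Z{\left(o \right)} = -1 + 2 o$
$Z{\left(-236 \right)} + \frac{180018 - 250344}{38367 - 129132} = \left(-1 + 2 \left(-236\right)\right) + \frac{180018 - 250344}{38367 - 129132} = \left(-1 - 472\right) - \frac{70326}{-90765} = -473 - - \frac{7814}{10085} = -473 + \frac{7814}{10085} = - \frac{4762391}{10085}$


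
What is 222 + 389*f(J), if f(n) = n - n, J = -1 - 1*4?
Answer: 222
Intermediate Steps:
J = -5 (J = -1 - 4 = -5)
f(n) = 0
222 + 389*f(J) = 222 + 389*0 = 222 + 0 = 222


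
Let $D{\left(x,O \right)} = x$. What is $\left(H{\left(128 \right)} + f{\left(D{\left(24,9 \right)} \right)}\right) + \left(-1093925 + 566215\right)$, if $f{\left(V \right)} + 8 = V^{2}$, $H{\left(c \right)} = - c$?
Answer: $-527270$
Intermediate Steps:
$f{\left(V \right)} = -8 + V^{2}$
$\left(H{\left(128 \right)} + f{\left(D{\left(24,9 \right)} \right)}\right) + \left(-1093925 + 566215\right) = \left(\left(-1\right) 128 - \left(8 - 24^{2}\right)\right) + \left(-1093925 + 566215\right) = \left(-128 + \left(-8 + 576\right)\right) - 527710 = \left(-128 + 568\right) - 527710 = 440 - 527710 = -527270$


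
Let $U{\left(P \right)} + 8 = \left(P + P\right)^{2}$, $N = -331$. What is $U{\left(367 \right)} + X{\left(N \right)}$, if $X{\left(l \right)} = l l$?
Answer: $648309$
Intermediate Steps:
$U{\left(P \right)} = -8 + 4 P^{2}$ ($U{\left(P \right)} = -8 + \left(P + P\right)^{2} = -8 + \left(2 P\right)^{2} = -8 + 4 P^{2}$)
$X{\left(l \right)} = l^{2}$
$U{\left(367 \right)} + X{\left(N \right)} = \left(-8 + 4 \cdot 367^{2}\right) + \left(-331\right)^{2} = \left(-8 + 4 \cdot 134689\right) + 109561 = \left(-8 + 538756\right) + 109561 = 538748 + 109561 = 648309$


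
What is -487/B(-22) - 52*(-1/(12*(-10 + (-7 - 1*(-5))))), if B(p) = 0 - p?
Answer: -8909/396 ≈ -22.497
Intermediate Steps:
B(p) = -p
-487/B(-22) - 52*(-1/(12*(-10 + (-7 - 1*(-5))))) = -487/((-1*(-22))) - 52*(-1/(12*(-10 + (-7 - 1*(-5))))) = -487/22 - 52*(-1/(12*(-10 + (-7 + 5)))) = -487*1/22 - 52*(-1/(12*(-10 - 2))) = -487/22 - 52/((-12*(-12))) = -487/22 - 52/144 = -487/22 - 52*1/144 = -487/22 - 13/36 = -8909/396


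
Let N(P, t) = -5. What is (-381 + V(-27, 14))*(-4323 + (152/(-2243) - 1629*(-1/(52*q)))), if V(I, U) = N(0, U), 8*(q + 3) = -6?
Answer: 243758851004/145795 ≈ 1.6719e+6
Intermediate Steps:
q = -15/4 (q = -3 + (⅛)*(-6) = -3 - ¾ = -15/4 ≈ -3.7500)
V(I, U) = -5
(-381 + V(-27, 14))*(-4323 + (152/(-2243) - 1629*(-1/(52*q)))) = (-381 - 5)*(-4323 + (152/(-2243) - 1629/(-4*13*(-15/4)))) = -386*(-4323 + (152*(-1/2243) - 1629/((-52*(-15/4))))) = -386*(-4323 + (-152/2243 - 1629/195)) = -386*(-4323 + (-152/2243 - 1629*1/195)) = -386*(-4323 + (-152/2243 - 543/65)) = -386*(-4323 - 1227829/145795) = -386*(-631499614/145795) = 243758851004/145795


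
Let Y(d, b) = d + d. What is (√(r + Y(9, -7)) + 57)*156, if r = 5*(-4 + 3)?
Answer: 8892 + 156*√13 ≈ 9454.5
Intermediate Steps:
r = -5 (r = 5*(-1) = -5)
Y(d, b) = 2*d
(√(r + Y(9, -7)) + 57)*156 = (√(-5 + 2*9) + 57)*156 = (√(-5 + 18) + 57)*156 = (√13 + 57)*156 = (57 + √13)*156 = 8892 + 156*√13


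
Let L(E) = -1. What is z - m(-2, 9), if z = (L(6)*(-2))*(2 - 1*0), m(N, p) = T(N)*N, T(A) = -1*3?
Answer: -2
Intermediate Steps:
T(A) = -3
m(N, p) = -3*N
z = 4 (z = (-1*(-2))*(2 - 1*0) = 2*(2 + 0) = 2*2 = 4)
z - m(-2, 9) = 4 - (-3)*(-2) = 4 - 1*6 = 4 - 6 = -2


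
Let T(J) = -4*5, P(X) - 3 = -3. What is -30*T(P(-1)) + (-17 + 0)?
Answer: 583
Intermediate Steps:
P(X) = 0 (P(X) = 3 - 3 = 0)
T(J) = -20
-30*T(P(-1)) + (-17 + 0) = -30*(-20) + (-17 + 0) = 600 - 17 = 583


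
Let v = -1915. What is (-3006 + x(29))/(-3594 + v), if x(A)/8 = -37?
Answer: 3302/5509 ≈ 0.59938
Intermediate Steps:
x(A) = -296 (x(A) = 8*(-37) = -296)
(-3006 + x(29))/(-3594 + v) = (-3006 - 296)/(-3594 - 1915) = -3302/(-5509) = -3302*(-1/5509) = 3302/5509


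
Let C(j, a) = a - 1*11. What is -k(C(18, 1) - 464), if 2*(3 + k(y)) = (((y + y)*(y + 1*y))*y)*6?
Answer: 1277957091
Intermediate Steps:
C(j, a) = -11 + a (C(j, a) = a - 11 = -11 + a)
k(y) = -3 + 12*y³ (k(y) = -3 + ((((y + y)*(y + 1*y))*y)*6)/2 = -3 + ((((2*y)*(y + y))*y)*6)/2 = -3 + ((((2*y)*(2*y))*y)*6)/2 = -3 + (((4*y²)*y)*6)/2 = -3 + ((4*y³)*6)/2 = -3 + (24*y³)/2 = -3 + 12*y³)
-k(C(18, 1) - 464) = -(-3 + 12*((-11 + 1) - 464)³) = -(-3 + 12*(-10 - 464)³) = -(-3 + 12*(-474)³) = -(-3 + 12*(-106496424)) = -(-3 - 1277957088) = -1*(-1277957091) = 1277957091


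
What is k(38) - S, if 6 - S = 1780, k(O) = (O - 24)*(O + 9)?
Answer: 2432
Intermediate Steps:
k(O) = (-24 + O)*(9 + O)
S = -1774 (S = 6 - 1*1780 = 6 - 1780 = -1774)
k(38) - S = (-216 + 38² - 15*38) - 1*(-1774) = (-216 + 1444 - 570) + 1774 = 658 + 1774 = 2432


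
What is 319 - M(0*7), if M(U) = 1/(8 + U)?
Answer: 2551/8 ≈ 318.88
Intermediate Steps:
319 - M(0*7) = 319 - 1/(8 + 0*7) = 319 - 1/(8 + 0) = 319 - 1/8 = 319 - 1*⅛ = 319 - ⅛ = 2551/8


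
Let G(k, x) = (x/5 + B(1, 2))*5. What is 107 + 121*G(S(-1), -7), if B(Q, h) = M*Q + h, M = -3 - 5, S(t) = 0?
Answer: -4370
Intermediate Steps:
M = -8
B(Q, h) = h - 8*Q (B(Q, h) = -8*Q + h = h - 8*Q)
G(k, x) = -30 + x (G(k, x) = (x/5 + (2 - 8*1))*5 = (x*(⅕) + (2 - 8))*5 = (x/5 - 6)*5 = (-6 + x/5)*5 = -30 + x)
107 + 121*G(S(-1), -7) = 107 + 121*(-30 - 7) = 107 + 121*(-37) = 107 - 4477 = -4370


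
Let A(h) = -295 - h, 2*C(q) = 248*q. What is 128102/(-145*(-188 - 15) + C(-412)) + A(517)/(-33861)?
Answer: -4320079586/733192233 ≈ -5.8922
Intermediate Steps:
C(q) = 124*q (C(q) = (248*q)/2 = 124*q)
128102/(-145*(-188 - 15) + C(-412)) + A(517)/(-33861) = 128102/(-145*(-188 - 15) + 124*(-412)) + (-295 - 1*517)/(-33861) = 128102/(-145*(-203) - 51088) + (-295 - 517)*(-1/33861) = 128102/(29435 - 51088) - 812*(-1/33861) = 128102/(-21653) + 812/33861 = 128102*(-1/21653) + 812/33861 = -128102/21653 + 812/33861 = -4320079586/733192233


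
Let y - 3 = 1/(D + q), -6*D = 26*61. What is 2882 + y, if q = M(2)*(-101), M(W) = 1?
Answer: 3161957/1096 ≈ 2885.0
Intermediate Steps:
q = -101 (q = 1*(-101) = -101)
D = -793/3 (D = -13*61/3 = -⅙*1586 = -793/3 ≈ -264.33)
y = 3285/1096 (y = 3 + 1/(-793/3 - 101) = 3 + 1/(-1096/3) = 3 - 3/1096 = 3285/1096 ≈ 2.9973)
2882 + y = 2882 + 3285/1096 = 3161957/1096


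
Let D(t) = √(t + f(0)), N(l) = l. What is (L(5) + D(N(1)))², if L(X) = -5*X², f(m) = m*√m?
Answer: 15376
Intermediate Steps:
f(m) = m^(3/2)
D(t) = √t (D(t) = √(t + 0^(3/2)) = √(t + 0) = √t)
(L(5) + D(N(1)))² = (-5*5² + √1)² = (-5*25 + 1)² = (-125 + 1)² = (-124)² = 15376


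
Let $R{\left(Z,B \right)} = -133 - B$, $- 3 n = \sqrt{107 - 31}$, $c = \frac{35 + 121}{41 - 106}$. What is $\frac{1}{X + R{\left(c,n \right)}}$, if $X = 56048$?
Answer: $\frac{503235}{28138384949} - \frac{6 \sqrt{19}}{28138384949} \approx 1.7883 \cdot 10^{-5}$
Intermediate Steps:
$c = - \frac{12}{5}$ ($c = \frac{156}{-65} = 156 \left(- \frac{1}{65}\right) = - \frac{12}{5} \approx -2.4$)
$n = - \frac{2 \sqrt{19}}{3}$ ($n = - \frac{\sqrt{107 - 31}}{3} = - \frac{\sqrt{76}}{3} = - \frac{2 \sqrt{19}}{3} \approx -2.9059$)
$\frac{1}{X + R{\left(c,n \right)}} = \frac{1}{56048 - \left(133 - \frac{2 \sqrt{19}}{3}\right)} = \frac{1}{55915 + \frac{2 \sqrt{19}}{3}}$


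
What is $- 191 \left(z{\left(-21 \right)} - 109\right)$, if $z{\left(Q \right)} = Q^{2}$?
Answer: $-63412$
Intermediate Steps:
$- 191 \left(z{\left(-21 \right)} - 109\right) = - 191 \left(\left(-21\right)^{2} - 109\right) = - 191 \left(441 - 109\right) = \left(-191\right) 332 = -63412$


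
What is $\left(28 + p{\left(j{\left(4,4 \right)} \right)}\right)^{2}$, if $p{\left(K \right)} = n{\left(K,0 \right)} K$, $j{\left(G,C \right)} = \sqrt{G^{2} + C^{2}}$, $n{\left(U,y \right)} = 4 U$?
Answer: $24336$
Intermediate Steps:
$j{\left(G,C \right)} = \sqrt{C^{2} + G^{2}}$
$p{\left(K \right)} = 4 K^{2}$ ($p{\left(K \right)} = 4 K K = 4 K^{2}$)
$\left(28 + p{\left(j{\left(4,4 \right)} \right)}\right)^{2} = \left(28 + 4 \left(\sqrt{4^{2} + 4^{2}}\right)^{2}\right)^{2} = \left(28 + 4 \left(\sqrt{16 + 16}\right)^{2}\right)^{2} = \left(28 + 4 \left(\sqrt{32}\right)^{2}\right)^{2} = \left(28 + 4 \left(4 \sqrt{2}\right)^{2}\right)^{2} = \left(28 + 4 \cdot 32\right)^{2} = \left(28 + 128\right)^{2} = 156^{2} = 24336$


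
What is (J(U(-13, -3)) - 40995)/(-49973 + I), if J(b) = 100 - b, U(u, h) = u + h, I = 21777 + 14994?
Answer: 40879/13202 ≈ 3.0964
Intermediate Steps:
I = 36771
U(u, h) = h + u
(J(U(-13, -3)) - 40995)/(-49973 + I) = ((100 - (-3 - 13)) - 40995)/(-49973 + 36771) = ((100 - 1*(-16)) - 40995)/(-13202) = ((100 + 16) - 40995)*(-1/13202) = (116 - 40995)*(-1/13202) = -40879*(-1/13202) = 40879/13202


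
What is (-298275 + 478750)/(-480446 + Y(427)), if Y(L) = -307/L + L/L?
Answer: -77062825/205150322 ≈ -0.37564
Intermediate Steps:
Y(L) = 1 - 307/L (Y(L) = -307/L + 1 = 1 - 307/L)
(-298275 + 478750)/(-480446 + Y(427)) = (-298275 + 478750)/(-480446 + (-307 + 427)/427) = 180475/(-480446 + (1/427)*120) = 180475/(-480446 + 120/427) = 180475/(-205150322/427) = 180475*(-427/205150322) = -77062825/205150322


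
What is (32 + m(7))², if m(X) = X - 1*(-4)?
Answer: 1849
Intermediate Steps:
m(X) = 4 + X (m(X) = X + 4 = 4 + X)
(32 + m(7))² = (32 + (4 + 7))² = (32 + 11)² = 43² = 1849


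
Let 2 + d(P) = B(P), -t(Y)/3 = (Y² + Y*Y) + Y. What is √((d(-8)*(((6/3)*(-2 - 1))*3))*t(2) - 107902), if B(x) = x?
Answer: I*√113302 ≈ 336.6*I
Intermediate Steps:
t(Y) = -6*Y² - 3*Y (t(Y) = -3*((Y² + Y*Y) + Y) = -3*((Y² + Y²) + Y) = -3*(2*Y² + Y) = -3*(Y + 2*Y²) = -6*Y² - 3*Y)
d(P) = -2 + P
√((d(-8)*(((6/3)*(-2 - 1))*3))*t(2) - 107902) = √(((-2 - 8)*(((6/3)*(-2 - 1))*3))*(-3*2*(1 + 2*2)) - 107902) = √((-10*(6*(⅓))*(-3)*3)*(-3*2*(1 + 4)) - 107902) = √((-10*2*(-3)*3)*(-3*2*5) - 107902) = √(-(-60)*3*(-30) - 107902) = √(-10*(-18)*(-30) - 107902) = √(180*(-30) - 107902) = √(-5400 - 107902) = √(-113302) = I*√113302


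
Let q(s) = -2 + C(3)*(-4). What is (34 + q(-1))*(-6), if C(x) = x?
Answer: -120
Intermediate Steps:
q(s) = -14 (q(s) = -2 + 3*(-4) = -2 - 12 = -14)
(34 + q(-1))*(-6) = (34 - 14)*(-6) = 20*(-6) = -120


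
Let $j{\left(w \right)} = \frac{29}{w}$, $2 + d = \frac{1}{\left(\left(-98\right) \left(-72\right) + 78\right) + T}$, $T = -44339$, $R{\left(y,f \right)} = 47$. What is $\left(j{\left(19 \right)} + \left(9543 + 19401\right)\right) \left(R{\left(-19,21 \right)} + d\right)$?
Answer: $\frac{184152920432}{141379} \approx 1.3025 \cdot 10^{6}$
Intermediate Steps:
$d = - \frac{74411}{37205}$ ($d = -2 + \frac{1}{\left(\left(-98\right) \left(-72\right) + 78\right) - 44339} = -2 + \frac{1}{\left(7056 + 78\right) - 44339} = -2 + \frac{1}{7134 - 44339} = -2 + \frac{1}{-37205} = -2 - \frac{1}{37205} = - \frac{74411}{37205} \approx -2.0$)
$\left(j{\left(19 \right)} + \left(9543 + 19401\right)\right) \left(R{\left(-19,21 \right)} + d\right) = \left(\frac{29}{19} + \left(9543 + 19401\right)\right) \left(47 - \frac{74411}{37205}\right) = \left(29 \cdot \frac{1}{19} + 28944\right) \frac{1674224}{37205} = \left(\frac{29}{19} + 28944\right) \frac{1674224}{37205} = \frac{549965}{19} \cdot \frac{1674224}{37205} = \frac{184152920432}{141379}$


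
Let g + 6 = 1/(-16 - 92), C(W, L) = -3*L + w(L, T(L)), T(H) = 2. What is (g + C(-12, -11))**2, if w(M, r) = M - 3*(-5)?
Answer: 11202409/11664 ≈ 960.43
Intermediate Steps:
w(M, r) = 15 + M (w(M, r) = M + 15 = 15 + M)
C(W, L) = 15 - 2*L (C(W, L) = -3*L + (15 + L) = 15 - 2*L)
g = -649/108 (g = -6 + 1/(-16 - 92) = -6 + 1/(-108) = -6 - 1/108 = -649/108 ≈ -6.0093)
(g + C(-12, -11))**2 = (-649/108 + (15 - 2*(-11)))**2 = (-649/108 + (15 + 22))**2 = (-649/108 + 37)**2 = (3347/108)**2 = 11202409/11664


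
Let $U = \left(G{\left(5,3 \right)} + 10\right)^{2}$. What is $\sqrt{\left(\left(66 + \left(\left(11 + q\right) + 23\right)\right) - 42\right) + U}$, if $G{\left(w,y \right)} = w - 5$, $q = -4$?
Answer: $\sqrt{154} \approx 12.41$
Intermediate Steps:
$G{\left(w,y \right)} = -5 + w$
$U = 100$ ($U = \left(\left(-5 + 5\right) + 10\right)^{2} = \left(0 + 10\right)^{2} = 10^{2} = 100$)
$\sqrt{\left(\left(66 + \left(\left(11 + q\right) + 23\right)\right) - 42\right) + U} = \sqrt{\left(\left(66 + \left(\left(11 - 4\right) + 23\right)\right) - 42\right) + 100} = \sqrt{\left(\left(66 + \left(7 + 23\right)\right) - 42\right) + 100} = \sqrt{\left(\left(66 + 30\right) - 42\right) + 100} = \sqrt{\left(96 - 42\right) + 100} = \sqrt{54 + 100} = \sqrt{154}$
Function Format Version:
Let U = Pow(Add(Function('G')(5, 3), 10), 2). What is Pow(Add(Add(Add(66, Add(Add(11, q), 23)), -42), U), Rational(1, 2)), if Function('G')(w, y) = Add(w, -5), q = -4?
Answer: Pow(154, Rational(1, 2)) ≈ 12.410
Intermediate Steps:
Function('G')(w, y) = Add(-5, w)
U = 100 (U = Pow(Add(Add(-5, 5), 10), 2) = Pow(Add(0, 10), 2) = Pow(10, 2) = 100)
Pow(Add(Add(Add(66, Add(Add(11, q), 23)), -42), U), Rational(1, 2)) = Pow(Add(Add(Add(66, Add(Add(11, -4), 23)), -42), 100), Rational(1, 2)) = Pow(Add(Add(Add(66, Add(7, 23)), -42), 100), Rational(1, 2)) = Pow(Add(Add(Add(66, 30), -42), 100), Rational(1, 2)) = Pow(Add(Add(96, -42), 100), Rational(1, 2)) = Pow(Add(54, 100), Rational(1, 2)) = Pow(154, Rational(1, 2))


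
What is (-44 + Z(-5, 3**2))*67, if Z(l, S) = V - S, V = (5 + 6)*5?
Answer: 134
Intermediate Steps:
V = 55 (V = 11*5 = 55)
Z(l, S) = 55 - S
(-44 + Z(-5, 3**2))*67 = (-44 + (55 - 1*3**2))*67 = (-44 + (55 - 1*9))*67 = (-44 + (55 - 9))*67 = (-44 + 46)*67 = 2*67 = 134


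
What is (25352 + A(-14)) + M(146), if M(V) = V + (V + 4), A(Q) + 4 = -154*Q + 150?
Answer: 27950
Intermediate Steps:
A(Q) = 146 - 154*Q (A(Q) = -4 + (-154*Q + 150) = -4 + (150 - 154*Q) = 146 - 154*Q)
M(V) = 4 + 2*V (M(V) = V + (4 + V) = 4 + 2*V)
(25352 + A(-14)) + M(146) = (25352 + (146 - 154*(-14))) + (4 + 2*146) = (25352 + (146 + 2156)) + (4 + 292) = (25352 + 2302) + 296 = 27654 + 296 = 27950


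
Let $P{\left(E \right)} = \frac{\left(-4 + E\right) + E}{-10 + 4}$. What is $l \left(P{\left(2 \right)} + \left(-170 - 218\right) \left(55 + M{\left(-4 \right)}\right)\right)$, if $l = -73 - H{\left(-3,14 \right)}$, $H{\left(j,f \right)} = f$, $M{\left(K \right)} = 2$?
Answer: $1924092$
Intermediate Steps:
$l = -87$ ($l = -73 - 14 = -87$)
$P{\left(E \right)} = \frac{2}{3} - \frac{E}{3}$ ($P{\left(E \right)} = \frac{-4 + 2 E}{-6} = \left(-4 + 2 E\right) \left(- \frac{1}{6}\right) = \frac{2}{3} - \frac{E}{3}$)
$l \left(P{\left(2 \right)} + \left(-170 - 218\right) \left(55 + M{\left(-4 \right)}\right)\right) = - 87 \left(\left(\frac{2}{3} - \frac{2}{3}\right) + \left(-170 - 218\right) \left(55 + 2\right)\right) = - 87 \left(\left(\frac{2}{3} - \frac{2}{3}\right) - 22116\right) = - 87 \left(0 - 22116\right) = \left(-87\right) \left(-22116\right) = 1924092$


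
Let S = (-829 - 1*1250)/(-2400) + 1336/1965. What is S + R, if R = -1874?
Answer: -588699491/314400 ≈ -1872.5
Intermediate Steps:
S = 486109/314400 (S = (-829 - 1250)*(-1/2400) + 1336*(1/1965) = -2079*(-1/2400) + 1336/1965 = 693/800 + 1336/1965 = 486109/314400 ≈ 1.5461)
S + R = 486109/314400 - 1874 = -588699491/314400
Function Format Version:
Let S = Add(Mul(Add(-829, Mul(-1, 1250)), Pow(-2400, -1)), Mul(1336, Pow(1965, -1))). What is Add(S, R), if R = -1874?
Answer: Rational(-588699491, 314400) ≈ -1872.5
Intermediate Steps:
S = Rational(486109, 314400) (S = Add(Mul(Add(-829, -1250), Rational(-1, 2400)), Mul(1336, Rational(1, 1965))) = Add(Mul(-2079, Rational(-1, 2400)), Rational(1336, 1965)) = Add(Rational(693, 800), Rational(1336, 1965)) = Rational(486109, 314400) ≈ 1.5461)
Add(S, R) = Add(Rational(486109, 314400), -1874) = Rational(-588699491, 314400)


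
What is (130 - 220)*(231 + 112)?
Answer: -30870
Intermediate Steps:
(130 - 220)*(231 + 112) = -90*343 = -30870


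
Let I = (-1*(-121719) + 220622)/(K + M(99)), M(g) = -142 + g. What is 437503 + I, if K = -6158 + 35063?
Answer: 12627553927/28862 ≈ 4.3752e+5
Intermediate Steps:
K = 28905
I = 342341/28862 (I = (-1*(-121719) + 220622)/(28905 + (-142 + 99)) = (121719 + 220622)/(28905 - 43) = 342341/28862 ≈ 11.861)
437503 + I = 437503 + 342341/28862 = 12627553927/28862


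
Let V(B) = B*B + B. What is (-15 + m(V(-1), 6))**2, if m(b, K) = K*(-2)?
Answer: 729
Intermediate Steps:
V(B) = B + B**2 (V(B) = B**2 + B = B + B**2)
m(b, K) = -2*K
(-15 + m(V(-1), 6))**2 = (-15 - 2*6)**2 = (-15 - 12)**2 = (-27)**2 = 729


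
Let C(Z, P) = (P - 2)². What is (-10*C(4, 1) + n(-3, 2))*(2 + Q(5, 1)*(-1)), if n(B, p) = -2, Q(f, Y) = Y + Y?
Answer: 0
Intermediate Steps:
C(Z, P) = (-2 + P)²
Q(f, Y) = 2*Y
(-10*C(4, 1) + n(-3, 2))*(2 + Q(5, 1)*(-1)) = (-10*(-2 + 1)² - 2)*(2 + (2*1)*(-1)) = (-10*(-1)² - 2)*(2 + 2*(-1)) = (-10*1 - 2)*(2 - 2) = (-10 - 2)*0 = -12*0 = 0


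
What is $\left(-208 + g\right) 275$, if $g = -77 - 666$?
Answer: $-261525$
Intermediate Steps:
$g = -743$
$\left(-208 + g\right) 275 = \left(-208 - 743\right) 275 = \left(-951\right) 275 = -261525$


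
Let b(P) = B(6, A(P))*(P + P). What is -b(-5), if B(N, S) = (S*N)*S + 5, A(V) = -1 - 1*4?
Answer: 1550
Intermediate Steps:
A(V) = -5 (A(V) = -1 - 4 = -5)
B(N, S) = 5 + N*S**2 (B(N, S) = (N*S)*S + 5 = N*S**2 + 5 = 5 + N*S**2)
b(P) = 310*P (b(P) = (5 + 6*(-5)**2)*(P + P) = (5 + 6*25)*(2*P) = (5 + 150)*(2*P) = 155*(2*P) = 310*P)
-b(-5) = -310*(-5) = -1*(-1550) = 1550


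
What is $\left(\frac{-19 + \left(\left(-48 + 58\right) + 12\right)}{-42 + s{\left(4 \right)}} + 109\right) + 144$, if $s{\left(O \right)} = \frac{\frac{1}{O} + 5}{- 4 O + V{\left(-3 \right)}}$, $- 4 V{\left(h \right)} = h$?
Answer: $\frac{217772}{861} \approx 252.93$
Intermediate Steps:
$V{\left(h \right)} = - \frac{h}{4}$
$s{\left(O \right)} = \frac{5 + \frac{1}{O}}{\frac{3}{4} - 4 O}$ ($s{\left(O \right)} = \frac{\frac{1}{O} + 5}{- 4 O - - \frac{3}{4}} = \frac{5 + \frac{1}{O}}{- 4 O + \frac{3}{4}} = \frac{5 + \frac{1}{O}}{\frac{3}{4} - 4 O}$)
$\left(\frac{-19 + \left(\left(-48 + 58\right) + 12\right)}{-42 + s{\left(4 \right)}} + 109\right) + 144 = \left(\frac{-19 + \left(\left(-48 + 58\right) + 12\right)}{-42 + \frac{4 \left(-1 - 20\right)}{4 \left(-3 + 16 \cdot 4\right)}} + 109\right) + 144 = \left(\frac{-19 + \left(10 + 12\right)}{-42 + 4 \cdot \frac{1}{4} \frac{1}{-3 + 64} \left(-1 - 20\right)} + 109\right) + 144 = \left(\frac{-19 + 22}{-42 + 4 \cdot \frac{1}{4} \cdot \frac{1}{61} \left(-21\right)} + 109\right) + 144 = \left(\frac{3}{-42 + 4 \cdot \frac{1}{4} \cdot \frac{1}{61} \left(-21\right)} + 109\right) + 144 = \left(\frac{3}{-42 - \frac{21}{61}} + 109\right) + 144 = \left(\frac{3}{- \frac{2583}{61}} + 109\right) + 144 = \left(3 \left(- \frac{61}{2583}\right) + 109\right) + 144 = \left(- \frac{61}{861} + 109\right) + 144 = \frac{93788}{861} + 144 = \frac{217772}{861}$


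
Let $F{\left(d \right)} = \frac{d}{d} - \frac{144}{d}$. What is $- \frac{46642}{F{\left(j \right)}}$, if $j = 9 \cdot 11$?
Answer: $\frac{513062}{5} \approx 1.0261 \cdot 10^{5}$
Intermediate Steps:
$j = 99$
$F{\left(d \right)} = 1 - \frac{144}{d}$
$- \frac{46642}{F{\left(j \right)}} = - \frac{46642}{\frac{1}{99} \left(-144 + 99\right)} = - \frac{46642}{\frac{1}{99} \left(-45\right)} = - \frac{46642}{- \frac{5}{11}} = \left(-46642\right) \left(- \frac{11}{5}\right) = \frac{513062}{5}$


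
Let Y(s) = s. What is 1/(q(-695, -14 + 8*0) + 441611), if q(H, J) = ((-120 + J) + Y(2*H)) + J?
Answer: 1/440073 ≈ 2.2724e-6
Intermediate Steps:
q(H, J) = -120 + 2*H + 2*J (q(H, J) = ((-120 + J) + 2*H) + J = (-120 + J + 2*H) + J = -120 + 2*H + 2*J)
1/(q(-695, -14 + 8*0) + 441611) = 1/((-120 + 2*(-695) + 2*(-14 + 8*0)) + 441611) = 1/((-120 - 1390 + 2*(-14 + 0)) + 441611) = 1/((-120 - 1390 + 2*(-14)) + 441611) = 1/((-120 - 1390 - 28) + 441611) = 1/(-1538 + 441611) = 1/440073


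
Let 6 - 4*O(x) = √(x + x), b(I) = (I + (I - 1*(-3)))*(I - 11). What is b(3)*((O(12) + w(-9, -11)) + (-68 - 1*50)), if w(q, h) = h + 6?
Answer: 8748 + 36*√6 ≈ 8836.2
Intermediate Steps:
w(q, h) = 6 + h
b(I) = (-11 + I)*(3 + 2*I) (b(I) = (I + (I + 3))*(-11 + I) = (I + (3 + I))*(-11 + I) = (3 + 2*I)*(-11 + I) = (-11 + I)*(3 + 2*I))
O(x) = 3/2 - √2*√x/4 (O(x) = 3/2 - √(x + x)/4 = 3/2 - √2*√x/4)
b(3)*((O(12) + w(-9, -11)) + (-68 - 1*50)) = (-33 - 19*3 + 2*3²)*(((3/2 - √2*√12/4) + (6 - 11)) + (-68 - 1*50)) = (-33 - 57 + 2*9)*(((3/2 - √2*2*√3/4) - 5) + (-68 - 50)) = (-33 - 57 + 18)*(((3/2 - √6/2) - 5) - 118) = -72*((-7/2 - √6/2) - 118) = -72*(-243/2 - √6/2) = 8748 + 36*√6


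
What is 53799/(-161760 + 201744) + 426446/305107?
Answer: 11155156119/4066466096 ≈ 2.7432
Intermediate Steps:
53799/(-161760 + 201744) + 426446/305107 = 53799/39984 + 426446*(1/305107) = 53799*(1/39984) + 426446/305107 = 17933/13328 + 426446/305107 = 11155156119/4066466096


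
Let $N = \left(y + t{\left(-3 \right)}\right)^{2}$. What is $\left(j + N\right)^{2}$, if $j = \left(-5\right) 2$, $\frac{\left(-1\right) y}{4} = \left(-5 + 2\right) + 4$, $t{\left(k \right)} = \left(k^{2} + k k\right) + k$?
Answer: $12321$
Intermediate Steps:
$t{\left(k \right)} = k + 2 k^{2}$ ($t{\left(k \right)} = \left(k^{2} + k^{2}\right) + k = 2 k^{2} + k = k + 2 k^{2}$)
$y = -4$ ($y = - 4 \left(\left(-5 + 2\right) + 4\right) = - 4 \left(-3 + 4\right) = \left(-4\right) 1 = -4$)
$j = -10$
$N = 121$ ($N = \left(-4 - 3 \left(1 + 2 \left(-3\right)\right)\right)^{2} = \left(-4 - 3 \left(1 - 6\right)\right)^{2} = \left(-4 - -15\right)^{2} = \left(-4 + 15\right)^{2} = 11^{2} = 121$)
$\left(j + N\right)^{2} = \left(-10 + 121\right)^{2} = 111^{2} = 12321$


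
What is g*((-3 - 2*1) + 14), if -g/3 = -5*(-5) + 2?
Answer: -729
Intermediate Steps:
g = -81 (g = -3*(-5*(-5) + 2) = -3*(25 + 2) = -3*27 = -81)
g*((-3 - 2*1) + 14) = -81*((-3 - 2*1) + 14) = -81*((-3 - 2) + 14) = -81*(-5 + 14) = -81*9 = -729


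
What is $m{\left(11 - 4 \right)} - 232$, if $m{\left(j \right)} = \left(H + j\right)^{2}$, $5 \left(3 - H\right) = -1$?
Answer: $- \frac{3199}{25} \approx -127.96$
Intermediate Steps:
$H = \frac{16}{5}$ ($H = 3 - - \frac{1}{5} = 3 + \frac{1}{5} = \frac{16}{5} \approx 3.2$)
$m{\left(j \right)} = \left(\frac{16}{5} + j\right)^{2}$
$m{\left(11 - 4 \right)} - 232 = \frac{\left(16 + 5 \left(11 - 4\right)\right)^{2}}{25} - 232 = \frac{\left(16 + 5 \cdot 7\right)^{2}}{25} - 232 = \frac{\left(16 + 35\right)^{2}}{25} - 232 = \frac{51^{2}}{25} - 232 = \frac{1}{25} \cdot 2601 - 232 = \frac{2601}{25} - 232 = - \frac{3199}{25}$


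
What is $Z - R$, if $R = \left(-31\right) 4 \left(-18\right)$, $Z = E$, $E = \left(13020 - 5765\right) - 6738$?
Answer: $-1715$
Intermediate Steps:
$E = 517$ ($E = 7255 - 6738 = 517$)
$Z = 517$
$R = 2232$ ($R = \left(-124\right) \left(-18\right) = 2232$)
$Z - R = 517 - 2232 = -1715$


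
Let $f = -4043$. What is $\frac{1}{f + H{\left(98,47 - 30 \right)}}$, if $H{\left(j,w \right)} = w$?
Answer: $- \frac{1}{4026} \approx -0.00024839$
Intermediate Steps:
$\frac{1}{f + H{\left(98,47 - 30 \right)}} = \frac{1}{-4043 + \left(47 - 30\right)} = \frac{1}{-4043 + 17} = \frac{1}{-4026} = - \frac{1}{4026}$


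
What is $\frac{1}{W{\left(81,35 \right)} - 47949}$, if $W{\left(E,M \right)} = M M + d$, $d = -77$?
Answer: $- \frac{1}{46801} \approx -2.1367 \cdot 10^{-5}$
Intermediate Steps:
$W{\left(E,M \right)} = -77 + M^{2}$ ($W{\left(E,M \right)} = M M - 77 = M^{2} - 77 = -77 + M^{2}$)
$\frac{1}{W{\left(81,35 \right)} - 47949} = \frac{1}{\left(-77 + 35^{2}\right) - 47949} = \frac{1}{\left(-77 + 1225\right) - 47949} = \frac{1}{1148 - 47949} = \frac{1}{-46801} = - \frac{1}{46801}$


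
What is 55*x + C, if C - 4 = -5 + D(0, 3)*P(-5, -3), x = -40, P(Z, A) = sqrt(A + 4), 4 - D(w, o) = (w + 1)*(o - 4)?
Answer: -2196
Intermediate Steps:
D(w, o) = 4 - (1 + w)*(-4 + o) (D(w, o) = 4 - (w + 1)*(o - 4) = 4 - (1 + w)*(-4 + o))
P(Z, A) = sqrt(4 + A)
C = 4 (C = 4 + (-5 + (8 - 1*3 + 4*0 - 1*3*0)*sqrt(4 - 3)) = 4 + (-5 + (8 - 3 + 0 + 0)*sqrt(1)) = 4 + (-5 + 5*1) = 4 + (-5 + 5) = 4 + 0 = 4)
55*x + C = 55*(-40) + 4 = -2200 + 4 = -2196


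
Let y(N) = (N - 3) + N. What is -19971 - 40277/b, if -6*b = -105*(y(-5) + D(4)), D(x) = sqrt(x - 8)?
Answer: -119877203/6055 + 161108*I/6055 ≈ -19798.0 + 26.607*I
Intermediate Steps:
y(N) = -3 + 2*N (y(N) = (-3 + N) + N = -3 + 2*N)
D(x) = sqrt(-8 + x)
b = -455/2 + 35*I (b = -(-35)*((-3 + 2*(-5)) + sqrt(-8 + 4))/2 = -(-35)*((-3 - 10) + sqrt(-4))/2 = -(-35)*(-13 + 2*I)/2 = -(1365 - 210*I)/6 = -455/2 + 35*I ≈ -227.5 + 35.0*I)
-19971 - 40277/b = -19971 - 40277*4*(-455/2 - 35*I)/211925 = -19971 - 161108*(-455/2 - 35*I)/211925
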